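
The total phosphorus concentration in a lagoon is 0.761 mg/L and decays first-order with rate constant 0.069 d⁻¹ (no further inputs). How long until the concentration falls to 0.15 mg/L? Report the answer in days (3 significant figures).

23.5 d

t = ln(C₀/C)/k = ln(0.761/0.15)/0.069 = 1.624/0.069 = 23.54 d.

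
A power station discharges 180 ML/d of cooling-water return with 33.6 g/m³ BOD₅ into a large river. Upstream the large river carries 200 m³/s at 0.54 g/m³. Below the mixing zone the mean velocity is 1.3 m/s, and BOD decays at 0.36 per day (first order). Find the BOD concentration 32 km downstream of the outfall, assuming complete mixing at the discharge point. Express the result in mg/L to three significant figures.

180 ML/d = 2.083 m³/s.
After complete mixing, C₀ = (2.083·33.6 + 200·0.54) / 202.1 = 0.8808 mg/L.
Travel time t = 3.2e+04 m / 1.3 m/s = 2.462e+04 s = 0.2849 d.
C = 0.8808·exp(−0.36·0.2849) = 0.8808·0.9025 = 0.795 mg/L.

0.795 mg/L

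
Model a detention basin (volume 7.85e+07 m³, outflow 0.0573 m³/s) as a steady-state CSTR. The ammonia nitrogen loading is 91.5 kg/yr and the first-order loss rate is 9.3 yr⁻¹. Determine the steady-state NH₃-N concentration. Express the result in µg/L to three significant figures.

0.125 µg/L

Outflow Q = 0.0573 m³/s × 3.156e+07 s/yr = 1.808e+06 m³/yr.
Steady-state CSTR mass balance: W = Q·C + k·V·C, so C = W/(Q + kV).
Q + kV = 1.808e+06 + 9.3·7.85e+07 = 7.319e+08 m³/yr.
C = 91.5/7.319e+08 = 1.25e-07 kg/m³ = 0.000125 mg/L = 0.125 µg/L.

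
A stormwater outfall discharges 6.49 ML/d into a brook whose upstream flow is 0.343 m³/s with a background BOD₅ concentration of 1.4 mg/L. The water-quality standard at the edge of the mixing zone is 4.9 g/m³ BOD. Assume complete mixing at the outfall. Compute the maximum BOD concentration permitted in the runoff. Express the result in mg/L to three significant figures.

20.9 mg/L

6.49 ML/d = 0.07512 m³/s.
Mass balance: 4.9·0.4181 = 0.07512·Cₑ + 0.343·1.4.
Cₑ = (2.049 − 0.4802) / 0.07512 = 20.88 mg/L.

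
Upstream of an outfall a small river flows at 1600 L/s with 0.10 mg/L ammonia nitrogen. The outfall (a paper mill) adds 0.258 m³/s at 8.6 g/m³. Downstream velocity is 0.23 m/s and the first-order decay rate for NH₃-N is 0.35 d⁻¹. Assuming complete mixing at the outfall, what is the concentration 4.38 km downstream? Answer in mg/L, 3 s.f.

1600 L/s = 1.6 m³/s.
After complete mixing, C₀ = (0.258·8.6 + 1.6·0.1) / 1.858 = 1.28 mg/L.
Travel time t = 4380 m / 0.23 m/s = 1.904e+04 s = 0.2204 d.
C = 1.28·exp(−0.35·0.2204) = 1.28·0.9258 = 1.185 mg/L.

1.19 mg/L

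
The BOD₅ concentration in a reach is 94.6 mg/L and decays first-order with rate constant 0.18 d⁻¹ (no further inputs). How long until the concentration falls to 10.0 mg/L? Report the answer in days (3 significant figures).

12.5 d

t = ln(C₀/C)/k = ln(94.6/10.0)/0.18 = 2.247/0.18 = 12.48 d.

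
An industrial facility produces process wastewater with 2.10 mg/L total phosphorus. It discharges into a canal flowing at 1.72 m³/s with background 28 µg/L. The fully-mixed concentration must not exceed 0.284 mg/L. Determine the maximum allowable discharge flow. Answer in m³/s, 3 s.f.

28 µg/L = 0.028 mg/L.
Mass balance at complete mixing: C_std·(Q_w + Q_r) = Q_w·C_e + Q_r·C_b.
Rearranging, Q_w = Q_r·(C_std − C_b)/(C_e − C_std) = 1.72·(0.284 − 0.028) / (2.1 − 0.284) = 0.2425 m³/s.

0.242 m³/s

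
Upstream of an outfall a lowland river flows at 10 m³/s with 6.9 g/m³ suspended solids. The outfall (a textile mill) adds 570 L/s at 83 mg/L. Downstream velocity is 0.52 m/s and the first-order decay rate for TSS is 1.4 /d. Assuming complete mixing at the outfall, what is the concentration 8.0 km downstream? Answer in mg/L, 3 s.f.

8.58 mg/L

570 L/s = 0.57 m³/s.
After complete mixing, C₀ = (0.57·83 + 10·6.9) / 10.57 = 11 mg/L.
Travel time t = 8000 m / 0.52 m/s = 1.538e+04 s = 0.1781 d.
C = 11·exp(−1.4·0.1781) = 11·0.7794 = 8.576 mg/L.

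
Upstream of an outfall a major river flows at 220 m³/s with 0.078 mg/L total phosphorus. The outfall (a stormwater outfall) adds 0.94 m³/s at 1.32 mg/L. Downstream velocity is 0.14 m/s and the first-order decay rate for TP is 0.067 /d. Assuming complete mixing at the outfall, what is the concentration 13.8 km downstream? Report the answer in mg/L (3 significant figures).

0.0772 mg/L

After complete mixing, C₀ = (0.94·1.32 + 220·0.078) / 220.9 = 0.08328 mg/L.
Travel time t = 1.38e+04 m / 0.14 m/s = 9.857e+04 s = 1.141 d.
C = 0.08328·exp(−0.067·1.141) = 0.08328·0.9264 = 0.07716 mg/L.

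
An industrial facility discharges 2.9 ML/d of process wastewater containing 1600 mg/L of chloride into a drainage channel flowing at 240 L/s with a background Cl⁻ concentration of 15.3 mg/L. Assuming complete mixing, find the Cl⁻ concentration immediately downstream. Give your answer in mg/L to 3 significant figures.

210 mg/L

2.9 ML/d = 0.03356 m³/s.
240 L/s = 0.24 m³/s.
Flow-weighted mixing gives C = (0.03356·1600 + 0.24·15.3) / (0.03356 + 0.24) = 57.38/0.2736 = 209.7 mg/L.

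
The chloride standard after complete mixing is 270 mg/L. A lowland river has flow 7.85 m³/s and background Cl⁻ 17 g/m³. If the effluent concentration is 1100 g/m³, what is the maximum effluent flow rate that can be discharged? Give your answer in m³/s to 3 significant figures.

Mass balance at complete mixing: C_std·(Q_w + Q_r) = Q_w·C_e + Q_r·C_b.
Rearranging, Q_w = Q_r·(C_std − C_b)/(C_e − C_std) = 7.85·(270 − 17) / (1100 − 270) = 2.393 m³/s.

2.39 m³/s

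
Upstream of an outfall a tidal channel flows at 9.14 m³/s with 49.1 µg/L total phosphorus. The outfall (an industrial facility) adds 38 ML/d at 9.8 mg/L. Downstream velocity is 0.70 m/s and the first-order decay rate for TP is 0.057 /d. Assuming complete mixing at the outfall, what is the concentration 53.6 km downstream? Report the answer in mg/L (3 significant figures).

38 ML/d = 0.4398 m³/s.
49.1 µg/L = 0.0491 mg/L.
After complete mixing, C₀ = (0.4398·9.8 + 9.14·0.0491) / 9.58 = 0.4968 mg/L.
Travel time t = 5.36e+04 m / 0.70 m/s = 7.657e+04 s = 0.8862 d.
C = 0.4968·exp(−0.057·0.8862) = 0.4968·0.9507 = 0.4723 mg/L.

0.472 mg/L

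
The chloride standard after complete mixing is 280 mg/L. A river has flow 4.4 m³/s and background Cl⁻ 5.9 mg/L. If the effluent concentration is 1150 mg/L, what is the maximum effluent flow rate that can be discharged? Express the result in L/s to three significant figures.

Mass balance at complete mixing: C_std·(Q_w + Q_r) = Q_w·C_e + Q_r·C_b.
Rearranging, Q_w = Q_r·(C_std − C_b)/(C_e − C_std) = 4.4·(280 − 5.9) / (1150 − 280) = 1.386 m³/s.
= 1386 L/s.

1390 L/s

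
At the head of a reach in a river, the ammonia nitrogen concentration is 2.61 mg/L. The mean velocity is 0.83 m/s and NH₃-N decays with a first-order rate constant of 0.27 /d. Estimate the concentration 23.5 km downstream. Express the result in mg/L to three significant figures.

2.39 mg/L

Travel time t = 23.5 km / 0.83 m/s = 2.35e+04/0.83 = 2.831e+04 s = 0.3277 d.
First-order decay: C = 2.61·exp(−0.27·0.3277) = 2.61·0.9153 = 2.389 mg/L.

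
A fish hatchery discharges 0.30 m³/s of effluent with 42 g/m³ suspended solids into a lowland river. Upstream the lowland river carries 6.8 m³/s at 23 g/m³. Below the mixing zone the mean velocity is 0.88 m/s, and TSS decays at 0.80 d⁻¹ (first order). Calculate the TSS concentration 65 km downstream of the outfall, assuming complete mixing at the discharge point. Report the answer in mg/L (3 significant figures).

12.0 mg/L

After complete mixing, C₀ = (0.3·42 + 6.8·23) / 7.1 = 23.8 mg/L.
Travel time t = 6.5e+04 m / 0.88 m/s = 7.386e+04 s = 0.8549 d.
C = 23.8·exp(−0.80·0.8549) = 23.8·0.5046 = 12.01 mg/L.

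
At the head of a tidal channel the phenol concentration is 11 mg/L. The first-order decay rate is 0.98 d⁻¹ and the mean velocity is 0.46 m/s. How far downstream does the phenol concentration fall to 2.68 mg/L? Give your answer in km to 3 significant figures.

57.3 km

From C = C₀·e^(−kt), t = ln(C₀/C)/k = ln(11/2.68)/0.98 = 1.412/0.98 = 1.441 d.
Distance = v·t = 0.46 m/s × 1.245e+05 s = 5.727e+04 m = 57.27 km.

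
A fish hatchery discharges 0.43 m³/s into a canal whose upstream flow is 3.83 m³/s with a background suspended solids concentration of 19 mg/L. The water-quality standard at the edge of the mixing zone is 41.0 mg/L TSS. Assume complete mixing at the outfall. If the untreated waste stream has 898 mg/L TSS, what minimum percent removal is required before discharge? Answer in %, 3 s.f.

73.6 %

Mass balance: 41·4.26 = 0.43·Cₑ + 3.83·19.
Cₑ = (174.7 − 72.77) / 0.43 = 237 mg/L.
Required removal = 1 − 237/898 = 73.61 %.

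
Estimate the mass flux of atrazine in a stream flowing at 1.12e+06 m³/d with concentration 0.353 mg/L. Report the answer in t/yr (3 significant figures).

1.12e+06 m³/d = 12.96 m³/s.
Mass flux = Q·C = 12.96 m³/s × 0.353 g/m³ = 4.576 g/s.
= 4.576 g/s × 31.56 = 144.4 t/yr.

144 t/yr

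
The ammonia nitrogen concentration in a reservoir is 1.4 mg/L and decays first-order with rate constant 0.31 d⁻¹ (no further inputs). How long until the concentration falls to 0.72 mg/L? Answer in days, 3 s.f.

t = ln(C₀/C)/k = ln(1.4/0.72)/0.31 = 0.665/0.31 = 2.145 d.

2.15 d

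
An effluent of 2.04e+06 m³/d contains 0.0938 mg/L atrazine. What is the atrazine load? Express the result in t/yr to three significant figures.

69.9 t/yr

2.04e+06 m³/d = 23.61 m³/s.
Mass flux = Q·C = 23.61 m³/s × 0.0938 g/m³ = 2.215 g/s.
= 2.215 g/s × 31.56 = 69.89 t/yr.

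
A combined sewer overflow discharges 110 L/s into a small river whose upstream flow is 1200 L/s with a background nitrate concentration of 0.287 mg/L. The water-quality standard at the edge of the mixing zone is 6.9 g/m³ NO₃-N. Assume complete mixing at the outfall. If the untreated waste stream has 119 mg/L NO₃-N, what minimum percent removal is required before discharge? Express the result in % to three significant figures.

110 L/s = 0.11 m³/s.
1200 L/s = 1.2 m³/s.
Mass balance: 6.9·1.31 = 0.11·Cₑ + 1.2·0.287.
Cₑ = (9.039 − 0.3444) / 0.11 = 79.04 mg/L.
Required removal = 1 − 79.04/119 = 33.58 %.

33.6 %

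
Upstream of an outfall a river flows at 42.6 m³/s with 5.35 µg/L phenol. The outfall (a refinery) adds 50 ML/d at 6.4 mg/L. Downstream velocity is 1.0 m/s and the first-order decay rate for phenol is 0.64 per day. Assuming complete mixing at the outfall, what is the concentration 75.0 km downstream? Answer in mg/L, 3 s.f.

50 ML/d = 0.5787 m³/s.
5.35 µg/L = 0.00535 mg/L.
After complete mixing, C₀ = (0.5787·6.4 + 42.6·0.00535) / 43.18 = 0.09105 mg/L.
Travel time t = 7.5e+04 m / 1.0 m/s = 7.5e+04 s = 0.8681 d.
C = 0.09105·exp(−0.64·0.8681) = 0.09105·0.5738 = 0.05224 mg/L.

0.0522 mg/L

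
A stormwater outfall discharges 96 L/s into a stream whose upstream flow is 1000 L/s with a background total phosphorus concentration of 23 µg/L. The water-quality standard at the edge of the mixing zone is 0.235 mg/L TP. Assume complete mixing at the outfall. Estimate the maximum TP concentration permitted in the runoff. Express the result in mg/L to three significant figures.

2.44 mg/L

96 L/s = 0.096 m³/s.
1000 L/s = 1 m³/s.
23 µg/L = 0.023 mg/L.
Mass balance: 0.235·1.096 = 0.096·Cₑ + 1·0.023.
Cₑ = (0.2576 − 0.023) / 0.096 = 2.443 mg/L.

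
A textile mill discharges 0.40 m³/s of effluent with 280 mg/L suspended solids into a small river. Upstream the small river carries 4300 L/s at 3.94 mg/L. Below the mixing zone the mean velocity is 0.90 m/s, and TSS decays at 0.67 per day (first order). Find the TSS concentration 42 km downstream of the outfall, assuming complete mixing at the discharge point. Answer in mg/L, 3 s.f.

4300 L/s = 4.3 m³/s.
After complete mixing, C₀ = (0.4·280 + 4.3·3.94) / 4.7 = 27.43 mg/L.
Travel time t = 4.2e+04 m / 0.90 m/s = 4.667e+04 s = 0.5401 d.
C = 27.43·exp(−0.67·0.5401) = 27.43·0.6964 = 19.1 mg/L.

19.1 mg/L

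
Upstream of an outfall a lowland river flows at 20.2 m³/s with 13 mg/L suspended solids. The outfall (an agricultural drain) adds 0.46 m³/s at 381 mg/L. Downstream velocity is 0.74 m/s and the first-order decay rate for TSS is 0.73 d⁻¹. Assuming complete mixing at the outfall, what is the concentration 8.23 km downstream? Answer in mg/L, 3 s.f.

After complete mixing, C₀ = (0.46·381 + 20.2·13) / 20.66 = 21.19 mg/L.
Travel time t = 8230 m / 0.74 m/s = 1.112e+04 s = 0.1287 d.
C = 21.19·exp(−0.73·0.1287) = 21.19·0.9103 = 19.29 mg/L.

19.3 mg/L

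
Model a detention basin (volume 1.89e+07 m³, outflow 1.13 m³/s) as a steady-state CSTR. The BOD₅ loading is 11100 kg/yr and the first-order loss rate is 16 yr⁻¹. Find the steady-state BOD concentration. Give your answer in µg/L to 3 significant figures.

Outflow Q = 1.13 m³/s × 3.156e+07 s/yr = 3.566e+07 m³/yr.
Steady-state CSTR mass balance: W = Q·C + k·V·C, so C = W/(Q + kV).
Q + kV = 3.566e+07 + 16·1.89e+07 = 3.381e+08 m³/yr.
C = 11100/3.381e+08 = 3.283e-05 kg/m³ = 0.03283 mg/L = 32.83 µg/L.

32.8 µg/L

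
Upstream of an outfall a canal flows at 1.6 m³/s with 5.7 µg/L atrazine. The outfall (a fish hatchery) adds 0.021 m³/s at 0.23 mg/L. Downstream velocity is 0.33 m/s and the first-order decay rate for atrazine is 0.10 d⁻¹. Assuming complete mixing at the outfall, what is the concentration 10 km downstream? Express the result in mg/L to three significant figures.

5.7 µg/L = 0.0057 mg/L.
After complete mixing, C₀ = (0.021·0.23 + 1.6·0.0057) / 1.621 = 0.008606 mg/L.
Travel time t = 1e+04 m / 0.33 m/s = 3.03e+04 s = 0.3507 d.
C = 0.008606·exp(−0.10·0.3507) = 0.008606·0.9655 = 0.008309 mg/L.

0.00831 mg/L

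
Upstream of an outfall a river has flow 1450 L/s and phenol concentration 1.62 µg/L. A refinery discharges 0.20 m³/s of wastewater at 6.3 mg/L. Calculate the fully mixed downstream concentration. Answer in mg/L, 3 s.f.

0.765 mg/L

1450 L/s = 1.45 m³/s.
1.62 µg/L = 0.00162 mg/L.
Conservation of mass across the mixing zone: C = (0.2·6.3 + 1.45·0.00162) / (0.2 + 1.45) = 1.262/1.65 = 0.7651 mg/L.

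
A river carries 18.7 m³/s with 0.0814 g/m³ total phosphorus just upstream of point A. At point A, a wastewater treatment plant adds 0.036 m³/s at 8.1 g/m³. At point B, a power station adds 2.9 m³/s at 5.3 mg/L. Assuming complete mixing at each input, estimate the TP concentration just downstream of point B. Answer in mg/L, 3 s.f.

After input A: C = (18.7·0.0814 + 0.036·8.1) / 18.74 = 0.09681 mg/L.
After input B: C = (18.74·0.09681 + 2.9·5.3) / 21.64 = 0.7942 mg/L.

0.794 mg/L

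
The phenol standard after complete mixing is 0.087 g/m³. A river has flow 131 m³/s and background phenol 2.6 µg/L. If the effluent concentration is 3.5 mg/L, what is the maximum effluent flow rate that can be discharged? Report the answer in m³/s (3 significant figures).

3.24 m³/s

2.6 µg/L = 0.0026 mg/L.
Mass balance at complete mixing: C_std·(Q_w + Q_r) = Q_w·C_e + Q_r·C_b.
Rearranging, Q_w = Q_r·(C_std − C_b)/(C_e − C_std) = 131·(0.087 − 0.0026) / (3.5 − 0.087) = 3.239 m³/s.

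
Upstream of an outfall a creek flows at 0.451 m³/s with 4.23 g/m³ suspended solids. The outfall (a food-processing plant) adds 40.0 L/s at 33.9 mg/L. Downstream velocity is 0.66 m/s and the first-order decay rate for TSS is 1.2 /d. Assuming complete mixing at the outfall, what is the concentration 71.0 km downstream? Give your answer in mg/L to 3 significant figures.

1.49 mg/L

40.0 L/s = 0.04 m³/s.
After complete mixing, C₀ = (0.04·33.9 + 0.451·4.23) / 0.491 = 6.647 mg/L.
Travel time t = 7.1e+04 m / 0.66 m/s = 1.076e+05 s = 1.245 d.
C = 6.647·exp(−1.2·1.245) = 6.647·0.2244 = 1.492 mg/L.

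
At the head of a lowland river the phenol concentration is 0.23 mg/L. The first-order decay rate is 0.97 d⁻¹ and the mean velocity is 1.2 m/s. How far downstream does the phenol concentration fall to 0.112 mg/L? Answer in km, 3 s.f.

From C = C₀·e^(−kt), t = ln(C₀/C)/k = ln(0.23/0.112)/0.97 = 0.7196/0.97 = 0.7418 d.
Distance = v·t = 1.2 m/s × 6.409e+04 s = 7.691e+04 m = 76.91 km.

76.9 km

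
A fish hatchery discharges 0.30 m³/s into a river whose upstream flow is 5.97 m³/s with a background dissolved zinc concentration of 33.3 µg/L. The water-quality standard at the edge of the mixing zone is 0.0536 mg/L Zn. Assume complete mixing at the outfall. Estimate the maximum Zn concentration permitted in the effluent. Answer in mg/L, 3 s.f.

33.3 µg/L = 0.0333 mg/L.
Mass balance: 0.0536·6.27 = 0.3·Cₑ + 5.97·0.0333.
Cₑ = (0.3361 − 0.1988) / 0.3 = 0.4576 mg/L.

0.458 mg/L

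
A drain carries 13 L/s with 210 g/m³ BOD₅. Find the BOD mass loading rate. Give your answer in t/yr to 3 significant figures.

86.2 t/yr

13 L/s = 0.013 m³/s.
Mass flux = Q·C = 0.013 m³/s × 210 g/m³ = 2.73 g/s.
= 2.73 g/s × 31.56 = 86.15 t/yr.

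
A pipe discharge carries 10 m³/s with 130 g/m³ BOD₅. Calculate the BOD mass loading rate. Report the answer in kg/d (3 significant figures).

112000 kg/d

Mass flux = Q·C = 10 m³/s × 130 g/m³ = 1300 g/s.
= 1300 g/s × 86.4 = 1.123e+05 kg/d.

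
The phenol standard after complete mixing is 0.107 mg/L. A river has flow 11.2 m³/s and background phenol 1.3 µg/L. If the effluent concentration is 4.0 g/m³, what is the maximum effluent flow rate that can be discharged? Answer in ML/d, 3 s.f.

1.3 µg/L = 0.0013 mg/L.
Mass balance at complete mixing: C_std·(Q_w + Q_r) = Q_w·C_e + Q_r·C_b.
Rearranging, Q_w = Q_r·(C_std − C_b)/(C_e − C_std) = 11.2·(0.107 − 0.0013) / (4 − 0.107) = 0.3041 m³/s.
= 26.27 ML/d.

26.3 ML/d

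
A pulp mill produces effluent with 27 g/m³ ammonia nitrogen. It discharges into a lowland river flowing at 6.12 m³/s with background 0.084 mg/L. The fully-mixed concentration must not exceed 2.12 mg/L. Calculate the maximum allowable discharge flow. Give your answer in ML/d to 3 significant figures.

43.3 ML/d

Mass balance at complete mixing: C_std·(Q_w + Q_r) = Q_w·C_e + Q_r·C_b.
Rearranging, Q_w = Q_r·(C_std − C_b)/(C_e − C_std) = 6.12·(2.12 − 0.084) / (27 − 2.12) = 0.5008 m³/s.
= 43.27 ML/d.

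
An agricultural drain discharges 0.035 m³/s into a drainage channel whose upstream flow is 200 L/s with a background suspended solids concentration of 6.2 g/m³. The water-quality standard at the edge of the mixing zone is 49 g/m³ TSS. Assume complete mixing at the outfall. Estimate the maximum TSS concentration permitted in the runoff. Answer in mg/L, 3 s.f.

200 L/s = 0.2 m³/s.
Mass balance: 49·0.235 = 0.035·Cₑ + 0.2·6.2.
Cₑ = (11.52 − 1.24) / 0.035 = 293.6 mg/L.

294 mg/L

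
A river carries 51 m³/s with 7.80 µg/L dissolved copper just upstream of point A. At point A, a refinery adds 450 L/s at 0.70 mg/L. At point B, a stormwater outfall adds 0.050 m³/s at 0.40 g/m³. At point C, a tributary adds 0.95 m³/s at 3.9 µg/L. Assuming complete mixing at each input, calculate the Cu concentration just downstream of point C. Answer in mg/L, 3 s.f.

0.0140 mg/L

7.80 µg/L = 0.0078 mg/L.
450 L/s = 0.45 m³/s.
After input A: C = (51·0.0078 + 0.45·0.7) / 51.45 = 0.01385 mg/L.
After input B: C = (51.45·0.01385 + 0.05·0.4) / 51.5 = 0.01423 mg/L.
3.9 µg/L = 0.0039 mg/L.
After input C: C = (51.5·0.01423 + 0.95·0.0039) / 52.45 = 0.01404 mg/L.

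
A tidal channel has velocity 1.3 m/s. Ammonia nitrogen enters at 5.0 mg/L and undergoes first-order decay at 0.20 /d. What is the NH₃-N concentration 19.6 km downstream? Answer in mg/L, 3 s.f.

4.83 mg/L

Travel time t = 19.6 km / 1.3 m/s = 1.96e+04/1.3 = 1.508e+04 s = 0.1745 d.
First-order decay: C = 5.0·exp(−0.20·0.1745) = 5.0·0.9657 = 4.829 mg/L.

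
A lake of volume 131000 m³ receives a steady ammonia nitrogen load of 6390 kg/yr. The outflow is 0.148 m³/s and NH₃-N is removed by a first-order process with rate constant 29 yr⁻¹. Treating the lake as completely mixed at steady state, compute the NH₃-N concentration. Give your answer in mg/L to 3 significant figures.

0.754 mg/L

Outflow Q = 0.148 m³/s × 3.156e+07 s/yr = 4.671e+06 m³/yr.
Steady-state CSTR mass balance: W = Q·C + k·V·C, so C = W/(Q + kV).
Q + kV = 4.671e+06 + 29·131000 = 8.47e+06 m³/yr.
C = 6390/8.47e+06 = 0.0007545 kg/m³ = 0.7545 mg/L.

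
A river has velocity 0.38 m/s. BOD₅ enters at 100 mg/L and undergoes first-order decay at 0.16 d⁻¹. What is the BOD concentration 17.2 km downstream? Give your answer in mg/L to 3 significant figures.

Travel time t = 17.2 km / 0.38 m/s = 1.72e+04/0.38 = 4.526e+04 s = 0.5239 d.
First-order decay: C = 100·exp(−0.16·0.5239) = 100·0.9196 = 91.96 mg/L.

92.0 mg/L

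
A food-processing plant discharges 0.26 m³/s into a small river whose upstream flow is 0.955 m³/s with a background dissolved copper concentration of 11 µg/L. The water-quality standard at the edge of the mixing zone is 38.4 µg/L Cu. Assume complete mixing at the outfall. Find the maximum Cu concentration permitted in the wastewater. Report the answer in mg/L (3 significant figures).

11 µg/L = 0.011 mg/L.
38.4 µg/L = 0.0384 mg/L.
Mass balance: 0.0384·1.215 = 0.26·Cₑ + 0.955·0.011.
Cₑ = (0.04666 − 0.0105) / 0.26 = 0.139 mg/L.

0.139 mg/L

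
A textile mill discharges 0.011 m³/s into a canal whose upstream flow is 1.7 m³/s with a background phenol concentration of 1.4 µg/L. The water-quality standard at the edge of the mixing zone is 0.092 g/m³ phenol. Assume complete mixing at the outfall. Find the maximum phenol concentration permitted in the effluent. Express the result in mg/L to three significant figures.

14.1 mg/L

1.4 µg/L = 0.0014 mg/L.
Mass balance: 0.092·1.711 = 0.011·Cₑ + 1.7·0.0014.
Cₑ = (0.1574 − 0.00238) / 0.011 = 14.09 mg/L.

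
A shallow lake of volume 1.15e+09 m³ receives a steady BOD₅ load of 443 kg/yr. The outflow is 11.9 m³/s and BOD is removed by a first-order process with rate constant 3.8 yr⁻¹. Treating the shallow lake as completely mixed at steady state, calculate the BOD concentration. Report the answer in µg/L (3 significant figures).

0.0934 µg/L

Outflow Q = 11.9 m³/s × 3.156e+07 s/yr = 3.755e+08 m³/yr.
Steady-state CSTR mass balance: W = Q·C + k·V·C, so C = W/(Q + kV).
Q + kV = 3.755e+08 + 3.8·1.15e+09 = 4.746e+09 m³/yr.
C = 443/4.746e+09 = 9.335e-08 kg/m³ = 9.335e-05 mg/L = 0.09335 µg/L.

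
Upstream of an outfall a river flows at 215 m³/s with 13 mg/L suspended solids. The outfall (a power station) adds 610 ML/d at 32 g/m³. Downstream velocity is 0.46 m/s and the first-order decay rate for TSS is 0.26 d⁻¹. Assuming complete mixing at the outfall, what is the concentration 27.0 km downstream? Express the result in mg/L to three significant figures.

11.4 mg/L

610 ML/d = 7.06 m³/s.
After complete mixing, C₀ = (7.06·32 + 215·13) / 222.1 = 13.6 mg/L.
Travel time t = 2.7e+04 m / 0.46 m/s = 5.87e+04 s = 0.6793 d.
C = 13.6·exp(−0.26·0.6793) = 13.6·0.8381 = 11.4 mg/L.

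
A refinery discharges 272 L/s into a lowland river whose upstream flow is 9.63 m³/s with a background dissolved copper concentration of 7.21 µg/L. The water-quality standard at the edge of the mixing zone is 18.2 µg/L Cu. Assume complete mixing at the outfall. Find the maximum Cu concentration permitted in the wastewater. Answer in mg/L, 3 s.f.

0.407 mg/L

272 L/s = 0.272 m³/s.
7.21 µg/L = 0.00721 mg/L.
18.2 µg/L = 0.0182 mg/L.
Mass balance: 0.0182·9.902 = 0.272·Cₑ + 9.63·0.00721.
Cₑ = (0.1802 − 0.06943) / 0.272 = 0.4073 mg/L.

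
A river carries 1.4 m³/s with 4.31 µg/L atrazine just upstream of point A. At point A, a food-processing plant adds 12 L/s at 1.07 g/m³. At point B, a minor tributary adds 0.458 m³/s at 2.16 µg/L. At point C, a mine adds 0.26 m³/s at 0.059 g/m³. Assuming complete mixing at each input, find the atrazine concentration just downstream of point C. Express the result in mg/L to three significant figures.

0.0165 mg/L

4.31 µg/L = 0.00431 mg/L.
12 L/s = 0.012 m³/s.
After input A: C = (1.4·0.00431 + 0.012·1.07) / 1.412 = 0.01337 mg/L.
2.16 µg/L = 0.00216 mg/L.
After input B: C = (1.412·0.01337 + 0.458·0.00216) / 1.87 = 0.01062 mg/L.
After input C: C = (1.87·0.01062 + 0.26·0.059) / 2.13 = 0.01653 mg/L.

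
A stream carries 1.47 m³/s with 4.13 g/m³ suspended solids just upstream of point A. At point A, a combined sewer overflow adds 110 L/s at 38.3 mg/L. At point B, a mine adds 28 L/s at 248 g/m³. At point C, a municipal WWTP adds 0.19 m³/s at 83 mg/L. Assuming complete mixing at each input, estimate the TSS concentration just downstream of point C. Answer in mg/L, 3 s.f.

110 L/s = 0.11 m³/s.
After input A: C = (1.47·4.13 + 0.11·38.3) / 1.58 = 6.509 mg/L.
28 L/s = 0.028 m³/s.
After input B: C = (1.58·6.509 + 0.028·248) / 1.608 = 10.71 mg/L.
After input C: C = (1.608·10.71 + 0.19·83) / 1.798 = 18.35 mg/L.

18.4 mg/L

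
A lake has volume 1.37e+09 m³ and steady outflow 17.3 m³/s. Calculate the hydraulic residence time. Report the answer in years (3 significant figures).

Q = 17.3 m³/s × 3.156e+07 s/yr = 5.459e+08 m³/yr.
Hydraulic residence time τ = V/Q = 1.37e+09/5.459e+08 = 2.509 yr.

2.51 yr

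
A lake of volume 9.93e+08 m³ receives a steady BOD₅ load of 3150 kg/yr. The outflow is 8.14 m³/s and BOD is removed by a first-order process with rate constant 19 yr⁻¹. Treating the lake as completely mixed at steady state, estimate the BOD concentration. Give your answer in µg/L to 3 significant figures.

0.165 µg/L

Outflow Q = 8.14 m³/s × 3.156e+07 s/yr = 2.569e+08 m³/yr.
Steady-state CSTR mass balance: W = Q·C + k·V·C, so C = W/(Q + kV).
Q + kV = 2.569e+08 + 19·9.93e+08 = 1.912e+10 m³/yr.
C = 3150/1.912e+10 = 1.647e-07 kg/m³ = 0.0001647 mg/L = 0.1647 µg/L.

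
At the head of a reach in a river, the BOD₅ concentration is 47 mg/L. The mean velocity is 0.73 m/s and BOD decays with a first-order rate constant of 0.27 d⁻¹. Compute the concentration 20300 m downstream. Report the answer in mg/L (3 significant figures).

Travel time t = 20300 m / 0.73 m/s = 2.03e+04/0.73 = 2.781e+04 s = 0.3219 d.
First-order decay: C = 47·exp(−0.27·0.3219) = 47·0.9168 = 43.09 mg/L.

43.1 mg/L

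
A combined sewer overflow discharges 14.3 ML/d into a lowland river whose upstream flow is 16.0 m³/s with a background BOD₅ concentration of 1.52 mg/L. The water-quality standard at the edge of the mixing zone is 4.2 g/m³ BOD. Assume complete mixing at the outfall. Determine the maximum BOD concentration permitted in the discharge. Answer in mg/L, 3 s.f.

263 mg/L

14.3 ML/d = 0.1655 m³/s.
Mass balance: 4.2·16.17 = 0.1655·Cₑ + 16·1.52.
Cₑ = (67.9 − 24.32) / 0.1655 = 263.3 mg/L.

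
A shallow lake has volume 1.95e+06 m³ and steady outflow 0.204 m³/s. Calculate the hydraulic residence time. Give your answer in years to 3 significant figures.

0.303 yr

Q = 0.204 m³/s × 3.156e+07 s/yr = 6.438e+06 m³/yr.
Hydraulic residence time τ = V/Q = 1.95e+06/6.438e+06 = 0.3029 yr.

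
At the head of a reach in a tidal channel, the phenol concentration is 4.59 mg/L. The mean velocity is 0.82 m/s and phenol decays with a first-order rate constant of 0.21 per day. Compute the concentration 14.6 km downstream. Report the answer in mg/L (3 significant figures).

4.40 mg/L

Travel time t = 14.6 km / 0.82 m/s = 1.46e+04/0.82 = 1.78e+04 s = 0.2061 d.
First-order decay: C = 4.59·exp(−0.21·0.2061) = 4.59·0.9576 = 4.396 mg/L.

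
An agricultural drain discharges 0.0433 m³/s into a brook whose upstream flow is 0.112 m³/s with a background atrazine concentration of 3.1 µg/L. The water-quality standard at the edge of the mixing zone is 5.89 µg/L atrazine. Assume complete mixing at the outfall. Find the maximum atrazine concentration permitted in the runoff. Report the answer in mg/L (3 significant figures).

0.0131 mg/L

3.1 µg/L = 0.0031 mg/L.
5.89 µg/L = 0.00589 mg/L.
Mass balance: 0.00589·0.1553 = 0.0433·Cₑ + 0.112·0.0031.
Cₑ = (0.0009147 − 0.0003472) / 0.0433 = 0.01311 mg/L.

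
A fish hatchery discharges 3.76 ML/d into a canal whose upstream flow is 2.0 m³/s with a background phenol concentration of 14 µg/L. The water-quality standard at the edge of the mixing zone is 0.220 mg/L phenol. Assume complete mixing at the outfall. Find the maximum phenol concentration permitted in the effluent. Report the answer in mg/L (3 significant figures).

3.76 ML/d = 0.04352 m³/s.
14 µg/L = 0.014 mg/L.
Mass balance: 0.22·2.044 = 0.04352·Cₑ + 2·0.014.
Cₑ = (0.4496 − 0.028) / 0.04352 = 9.687 mg/L.

9.69 mg/L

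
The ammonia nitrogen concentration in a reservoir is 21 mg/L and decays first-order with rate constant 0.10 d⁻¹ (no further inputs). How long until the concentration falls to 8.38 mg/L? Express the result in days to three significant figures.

9.19 d

t = ln(C₀/C)/k = ln(21/8.38)/0.10 = 0.9187/0.10 = 9.187 d.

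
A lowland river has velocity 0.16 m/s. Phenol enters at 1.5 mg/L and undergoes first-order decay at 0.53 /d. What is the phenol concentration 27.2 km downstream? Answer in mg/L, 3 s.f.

0.529 mg/L

Travel time t = 27.2 km / 0.16 m/s = 2.72e+04/0.16 = 1.7e+05 s = 1.968 d.
First-order decay: C = 1.5·exp(−0.53·1.968) = 1.5·0.3525 = 0.5287 mg/L.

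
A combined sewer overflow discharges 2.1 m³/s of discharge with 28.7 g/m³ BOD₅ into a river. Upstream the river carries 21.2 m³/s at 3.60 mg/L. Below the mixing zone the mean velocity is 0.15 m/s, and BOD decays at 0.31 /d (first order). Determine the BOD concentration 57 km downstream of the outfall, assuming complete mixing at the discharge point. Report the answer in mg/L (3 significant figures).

After complete mixing, C₀ = (2.1·28.7 + 21.2·3.6) / 23.3 = 5.862 mg/L.
Travel time t = 5.7e+04 m / 0.15 m/s = 3.8e+05 s = 4.398 d.
C = 5.862·exp(−0.31·4.398) = 5.862·0.2558 = 1.499 mg/L.

1.50 mg/L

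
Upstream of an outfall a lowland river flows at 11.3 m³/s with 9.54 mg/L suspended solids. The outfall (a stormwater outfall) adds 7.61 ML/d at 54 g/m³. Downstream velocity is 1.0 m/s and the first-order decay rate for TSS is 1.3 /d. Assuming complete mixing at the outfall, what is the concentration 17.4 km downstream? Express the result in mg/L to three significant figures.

7.61 ML/d = 0.08808 m³/s.
After complete mixing, C₀ = (0.08808·54 + 11.3·9.54) / 11.39 = 9.884 mg/L.
Travel time t = 1.74e+04 m / 1.0 m/s = 1.74e+04 s = 0.2014 d.
C = 9.884·exp(−1.3·0.2014) = 9.884·0.7697 = 7.607 mg/L.

7.61 mg/L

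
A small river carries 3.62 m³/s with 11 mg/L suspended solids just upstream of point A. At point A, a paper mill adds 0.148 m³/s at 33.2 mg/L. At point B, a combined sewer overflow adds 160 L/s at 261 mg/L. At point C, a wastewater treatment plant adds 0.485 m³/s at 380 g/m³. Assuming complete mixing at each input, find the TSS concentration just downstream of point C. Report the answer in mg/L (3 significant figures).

61.4 mg/L

After input A: C = (3.62·11 + 0.148·33.2) / 3.768 = 11.87 mg/L.
160 L/s = 0.16 m³/s.
After input B: C = (3.768·11.87 + 0.16·261) / 3.928 = 22.02 mg/L.
After input C: C = (3.928·22.02 + 0.485·380) / 4.413 = 61.36 mg/L.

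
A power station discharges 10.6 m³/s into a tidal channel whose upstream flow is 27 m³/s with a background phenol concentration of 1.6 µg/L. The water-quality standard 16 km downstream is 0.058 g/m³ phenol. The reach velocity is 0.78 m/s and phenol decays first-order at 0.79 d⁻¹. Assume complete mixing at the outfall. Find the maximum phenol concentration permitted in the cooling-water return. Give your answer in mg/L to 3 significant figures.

1.6 µg/L = 0.0016 mg/L.
Travel time to the compliance point: t = 1.6e+04/0.78 = 2.051e+04 s = 0.2374 d; decay factor exp(−0.79·0.2374) = 0.829.
So the concentration just after mixing may be at most 0.058/0.829 = 0.06997 mg/L.
Mass balance: 0.06997·37.6 = 10.6·Cₑ + 27·0.0016.
Cₑ = (2.631 − 0.0432) / 10.6 = 0.2441 mg/L.

0.244 mg/L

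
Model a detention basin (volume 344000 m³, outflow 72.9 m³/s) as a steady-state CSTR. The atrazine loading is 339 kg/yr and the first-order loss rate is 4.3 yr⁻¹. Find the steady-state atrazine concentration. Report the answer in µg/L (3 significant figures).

0.147 µg/L

Outflow Q = 72.9 m³/s × 3.156e+07 s/yr = 2.301e+09 m³/yr.
Steady-state CSTR mass balance: W = Q·C + k·V·C, so C = W/(Q + kV).
Q + kV = 2.301e+09 + 4.3·344000 = 2.302e+09 m³/yr.
C = 339/2.302e+09 = 1.473e-07 kg/m³ = 0.0001473 mg/L = 0.1473 µg/L.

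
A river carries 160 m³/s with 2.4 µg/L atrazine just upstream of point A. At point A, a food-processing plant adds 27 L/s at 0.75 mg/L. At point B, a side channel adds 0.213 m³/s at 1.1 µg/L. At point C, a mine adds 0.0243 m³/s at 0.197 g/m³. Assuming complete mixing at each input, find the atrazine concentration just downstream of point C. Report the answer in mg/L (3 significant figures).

0.00255 mg/L

2.4 µg/L = 0.0024 mg/L.
27 L/s = 0.027 m³/s.
After input A: C = (160·0.0024 + 0.027·0.75) / 160 = 0.002526 mg/L.
1.1 µg/L = 0.0011 mg/L.
After input B: C = (160·0.002526 + 0.213·0.0011) / 160.2 = 0.002524 mg/L.
After input C: C = (160.2·0.002524 + 0.0243·0.197) / 160.3 = 0.002554 mg/L.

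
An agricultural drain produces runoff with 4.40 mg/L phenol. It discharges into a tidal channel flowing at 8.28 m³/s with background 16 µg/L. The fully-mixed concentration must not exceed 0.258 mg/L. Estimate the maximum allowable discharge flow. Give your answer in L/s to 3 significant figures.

16 µg/L = 0.016 mg/L.
Mass balance at complete mixing: C_std·(Q_w + Q_r) = Q_w·C_e + Q_r·C_b.
Rearranging, Q_w = Q_r·(C_std − C_b)/(C_e − C_std) = 8.28·(0.258 − 0.016) / (4.4 − 0.258) = 0.4838 m³/s.
= 483.8 L/s.

484 L/s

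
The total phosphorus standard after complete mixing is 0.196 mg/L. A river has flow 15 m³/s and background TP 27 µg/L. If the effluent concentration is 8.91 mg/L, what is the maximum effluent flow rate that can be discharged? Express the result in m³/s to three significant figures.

0.291 m³/s

27 µg/L = 0.027 mg/L.
Mass balance at complete mixing: C_std·(Q_w + Q_r) = Q_w·C_e + Q_r·C_b.
Rearranging, Q_w = Q_r·(C_std − C_b)/(C_e − C_std) = 15·(0.196 − 0.027) / (8.91 − 0.196) = 0.2909 m³/s.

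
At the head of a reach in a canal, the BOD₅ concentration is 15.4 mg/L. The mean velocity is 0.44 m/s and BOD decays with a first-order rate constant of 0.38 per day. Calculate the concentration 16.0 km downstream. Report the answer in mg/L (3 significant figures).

Travel time t = 16.0 km / 0.44 m/s = 1.6e+04/0.44 = 3.636e+04 s = 0.4209 d.
First-order decay: C = 15.4·exp(−0.38·0.4209) = 15.4·0.8522 = 13.12 mg/L.

13.1 mg/L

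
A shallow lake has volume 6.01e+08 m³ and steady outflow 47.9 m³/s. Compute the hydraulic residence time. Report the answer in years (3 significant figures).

0.398 yr

Q = 47.9 m³/s × 3.156e+07 s/yr = 1.512e+09 m³/yr.
Hydraulic residence time τ = V/Q = 6.01e+08/1.512e+09 = 0.3976 yr.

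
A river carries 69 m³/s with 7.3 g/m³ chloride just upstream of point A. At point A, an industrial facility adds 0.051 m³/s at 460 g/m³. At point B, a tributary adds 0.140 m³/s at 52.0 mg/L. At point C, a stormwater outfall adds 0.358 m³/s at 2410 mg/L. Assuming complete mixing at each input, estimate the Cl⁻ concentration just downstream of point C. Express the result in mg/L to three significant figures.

20.1 mg/L

After input A: C = (69·7.3 + 0.051·460) / 69.05 = 7.634 mg/L.
After input B: C = (69.05·7.634 + 0.14·52) / 69.19 = 7.724 mg/L.
After input C: C = (69.19·7.724 + 0.358·2410) / 69.55 = 20.09 mg/L.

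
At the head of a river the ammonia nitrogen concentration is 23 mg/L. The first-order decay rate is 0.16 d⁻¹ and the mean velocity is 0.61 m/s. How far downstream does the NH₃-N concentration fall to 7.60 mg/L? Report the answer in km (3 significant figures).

From C = C₀·e^(−kt), t = ln(C₀/C)/k = ln(23/7.60)/0.16 = 1.107/0.16 = 6.921 d.
Distance = v·t = 0.61 m/s × 5.98e+05 s = 3.648e+05 m = 364.8 km.

365 km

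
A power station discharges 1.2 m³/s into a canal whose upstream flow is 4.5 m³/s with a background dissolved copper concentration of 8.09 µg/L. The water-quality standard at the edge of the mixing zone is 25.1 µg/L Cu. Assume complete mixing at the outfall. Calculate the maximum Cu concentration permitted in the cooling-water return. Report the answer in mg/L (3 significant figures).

8.09 µg/L = 0.00809 mg/L.
25.1 µg/L = 0.0251 mg/L.
Mass balance: 0.0251·5.7 = 1.2·Cₑ + 4.5·0.00809.
Cₑ = (0.1431 − 0.0364) / 1.2 = 0.08889 mg/L.

0.0889 mg/L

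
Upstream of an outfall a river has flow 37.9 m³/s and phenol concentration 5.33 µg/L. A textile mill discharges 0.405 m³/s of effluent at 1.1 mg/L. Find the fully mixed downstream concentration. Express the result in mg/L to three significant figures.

5.33 µg/L = 0.00533 mg/L.
Conservation of mass across the mixing zone: C = (0.405·1.1 + 37.9·0.00533) / (0.405 + 37.9) = 0.6475/38.3 = 0.0169 mg/L.

0.0169 mg/L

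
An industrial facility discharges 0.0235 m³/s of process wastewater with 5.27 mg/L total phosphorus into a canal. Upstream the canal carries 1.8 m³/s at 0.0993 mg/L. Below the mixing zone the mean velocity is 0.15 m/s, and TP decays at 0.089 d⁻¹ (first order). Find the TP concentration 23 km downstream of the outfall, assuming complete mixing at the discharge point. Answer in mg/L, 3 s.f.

After complete mixing, C₀ = (0.0235·5.27 + 1.8·0.0993) / 1.824 = 0.1659 mg/L.
Travel time t = 2.3e+04 m / 0.15 m/s = 1.533e+05 s = 1.775 d.
C = 0.1659·exp(−0.089·1.775) = 0.1659·0.8539 = 0.1417 mg/L.

0.142 mg/L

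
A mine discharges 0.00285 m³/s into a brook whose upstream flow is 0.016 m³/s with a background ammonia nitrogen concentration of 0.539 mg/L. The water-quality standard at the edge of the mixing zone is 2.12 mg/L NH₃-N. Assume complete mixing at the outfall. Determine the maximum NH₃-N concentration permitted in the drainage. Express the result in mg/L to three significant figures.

Mass balance: 2.12·0.01885 = 0.00285·Cₑ + 0.016·0.539.
Cₑ = (0.03996 − 0.008624) / 0.00285 = 11 mg/L.

11.0 mg/L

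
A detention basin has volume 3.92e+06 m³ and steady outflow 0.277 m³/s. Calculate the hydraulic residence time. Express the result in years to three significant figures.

Q = 0.277 m³/s × 3.156e+07 s/yr = 8.741e+06 m³/yr.
Hydraulic residence time τ = V/Q = 3.92e+06/8.741e+06 = 0.4484 yr.

0.448 yr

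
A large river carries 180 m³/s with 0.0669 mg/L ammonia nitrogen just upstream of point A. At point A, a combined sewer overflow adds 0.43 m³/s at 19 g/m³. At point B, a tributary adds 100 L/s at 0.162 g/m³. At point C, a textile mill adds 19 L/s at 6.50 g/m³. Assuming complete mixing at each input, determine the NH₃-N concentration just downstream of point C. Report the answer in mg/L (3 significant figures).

After input A: C = (180·0.0669 + 0.43·19) / 180.4 = 0.112 mg/L.
100 L/s = 0.1 m³/s.
After input B: C = (180.4·0.112 + 0.1·0.162) / 180.5 = 0.112 mg/L.
19 L/s = 0.019 m³/s.
After input C: C = (180.5·0.112 + 0.019·6.5) / 180.5 = 0.1127 mg/L.

0.113 mg/L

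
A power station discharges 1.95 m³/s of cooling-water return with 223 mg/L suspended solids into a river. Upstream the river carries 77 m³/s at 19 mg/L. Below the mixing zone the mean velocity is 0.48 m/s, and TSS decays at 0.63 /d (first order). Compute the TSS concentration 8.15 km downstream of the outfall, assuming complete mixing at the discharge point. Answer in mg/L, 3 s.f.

21.2 mg/L

After complete mixing, C₀ = (1.95·223 + 77·19) / 78.95 = 24.04 mg/L.
Travel time t = 8150 m / 0.48 m/s = 1.698e+04 s = 0.1965 d.
C = 24.04·exp(−0.63·0.1965) = 24.04·0.8836 = 21.24 mg/L.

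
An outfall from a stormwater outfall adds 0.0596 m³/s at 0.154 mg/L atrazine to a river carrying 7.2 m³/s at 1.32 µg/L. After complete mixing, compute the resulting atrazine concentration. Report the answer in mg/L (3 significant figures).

1.32 µg/L = 0.00132 mg/L.
By mass balance at complete mixing, C = (0.0596·0.154 + 7.2·0.00132) / (0.0596 + 7.2) = 0.01868/7.26 = 0.002573 mg/L.

0.00257 mg/L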